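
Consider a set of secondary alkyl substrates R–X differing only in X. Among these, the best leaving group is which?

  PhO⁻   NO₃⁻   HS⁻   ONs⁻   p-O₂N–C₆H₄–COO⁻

ONs⁻

ONs⁻: pKₐ(p-O₂NC₆H₄SO₃H) ≈ -3.5
NO₃⁻: pKₐ(HNO₃) ≈ -1.3
p-O₂N–C₆H₄–COO⁻: pKₐ(p-nitrobenzoic acid) ≈ 3.4
HS⁻: pKₐ(H₂S) ≈ 7
PhO⁻: pKₐ(C₆H₅OH (phenol)) ≈ 10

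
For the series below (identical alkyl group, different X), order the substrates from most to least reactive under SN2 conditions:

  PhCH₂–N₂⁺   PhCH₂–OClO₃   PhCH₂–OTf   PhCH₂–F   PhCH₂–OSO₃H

Identical carbon frameworks mean the comparison reduces to leaving-group quality.
The more stable X⁻ (or X) is on its own — i.e. the weaker a base it is — the better a leaving group it makes.
PhCH₂–N₂⁺ loses N₂: no meaningful conjugate acid; N₂ departs as an exceptionally stable neutral molecule
PhCH₂–OTf loses OTf⁻: pKₐ(CF₃SO₃H (triflic acid)) ≈ -14
PhCH₂–OClO₃ loses ClO₄⁻: pKₐ(HClO₄) ≈ -10
PhCH₂–OSO₃H loses HSO₄⁻: pKₐ(H₂SO₄) ≈ -3
PhCH₂–F loses F⁻: pKₐ(HF) ≈ 3.2

PhCH₂–N₂⁺ > PhCH₂–OTf > PhCH₂–OClO₃ > PhCH₂–OSO₃H > PhCH₂–F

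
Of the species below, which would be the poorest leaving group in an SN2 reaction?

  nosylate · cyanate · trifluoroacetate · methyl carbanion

The more stable X⁻ (or X) is on its own — i.e. the weaker a base it is — the better a leaving group it makes.
nosylate: pKₐ(p-O₂NC₆H₄SO₃H) ≈ -3.5
trifluoroacetate: pKₐ(CF₃COOH) ≈ 0.2
cyanate: pKₐ(HOCN) ≈ 3.5
methyl carbanion: pKₐ(CH₄) ≈ 48

methyl carbanion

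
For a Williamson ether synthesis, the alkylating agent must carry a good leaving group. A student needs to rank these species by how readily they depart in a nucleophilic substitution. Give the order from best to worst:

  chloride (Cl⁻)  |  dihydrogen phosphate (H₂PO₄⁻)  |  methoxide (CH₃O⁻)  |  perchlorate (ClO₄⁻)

Rank by basicity of the departing species: weakest base leaves most easily.
perchlorate (ClO₄⁻): pKₐ(HClO₄) ≈ -10 — extremely weak base; rarely used for safety reasons
chloride (Cl⁻): pKₐ(HCl) ≈ -7
dihydrogen phosphate (H₂PO₄⁻): pKₐ(H₃PO₄) ≈ 2.1 — moderate base; biological leaving group after further activation
methoxide (CH₃O⁻): pKₐ(CH₃OH) ≈ 15.5

perchlorate (ClO₄⁻) > chloride (Cl⁻) > dihydrogen phosphate (H₂PO₄⁻) > methoxide (CH₃O⁻)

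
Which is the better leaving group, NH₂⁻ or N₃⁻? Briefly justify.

N₃⁻

N₃⁻ is the better leaving group.
pKₐ(HN₃) ≈ 4.7 versus pKₐ(NH₃) ≈ 38: N₃⁻ is the much weaker base.
Linear, resonance-stabilised.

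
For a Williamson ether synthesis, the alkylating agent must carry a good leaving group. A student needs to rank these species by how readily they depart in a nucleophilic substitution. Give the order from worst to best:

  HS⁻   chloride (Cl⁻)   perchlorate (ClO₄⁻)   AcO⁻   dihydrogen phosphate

Leaving-group ability tracks the stability of the departed species; conjugate-acid pKₐ is the usual yardstick (lower pKₐ → better LG).
perchlorate (ClO₄⁻): pKₐ(HClO₄) ≈ -10 — extremely weak base; rarely used for safety reasons
chloride (Cl⁻): pKₐ(HCl) ≈ -7 — moderately weak base
dihydrogen phosphate: pKₐ(H₃PO₄) ≈ 2.1
AcO⁻: pKₐ(CH₃COOH) ≈ 4.8 — resonance-stabilised but still a weak base
HS⁻: pKₐ(H₂S) ≈ 7
The question asks for worst first, so the sequence is read in increasing leaving-group ability.

HS⁻ < AcO⁻ < dihydrogen phosphate < chloride (Cl⁻) < perchlorate (ClO₄⁻)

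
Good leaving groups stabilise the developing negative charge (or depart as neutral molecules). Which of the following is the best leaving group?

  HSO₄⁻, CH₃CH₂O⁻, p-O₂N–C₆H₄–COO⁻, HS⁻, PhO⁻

HSO₄⁻

HSO₄⁻: pKₐ(H₂SO₄) ≈ -3
p-O₂N–C₆H₄–COO⁻: pKₐ(p-nitrobenzoic acid) ≈ 3.4
HS⁻: pKₐ(H₂S) ≈ 7
PhO⁻: pKₐ(C₆H₅OH (phenol)) ≈ 10
CH₃CH₂O⁻: pKₐ(CH₃CH₂OH) ≈ 16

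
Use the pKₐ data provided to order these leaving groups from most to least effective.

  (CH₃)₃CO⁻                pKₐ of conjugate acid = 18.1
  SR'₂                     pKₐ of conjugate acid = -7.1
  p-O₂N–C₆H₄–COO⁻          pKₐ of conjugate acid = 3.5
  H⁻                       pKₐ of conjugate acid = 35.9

SR'₂ > p-O₂N–C₆H₄–COO⁻ > (CH₃)₃CO⁻ > H⁻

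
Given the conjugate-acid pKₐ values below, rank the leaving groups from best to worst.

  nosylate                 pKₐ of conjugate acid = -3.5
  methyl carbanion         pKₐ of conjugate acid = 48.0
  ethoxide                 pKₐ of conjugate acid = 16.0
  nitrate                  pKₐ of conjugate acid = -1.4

nosylate > nitrate > ethoxide > methyl carbanion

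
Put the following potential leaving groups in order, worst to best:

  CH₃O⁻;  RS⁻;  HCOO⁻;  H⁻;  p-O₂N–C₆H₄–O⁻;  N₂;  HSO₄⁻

The more stable X⁻ (or X) is on its own — i.e. the weaker a base it is — the better a leaving group it makes.
N₂: no meaningful conjugate acid; N₂ departs as an exceptionally stable neutral molecule
HSO₄⁻: pKₐ(H₂SO₄) ≈ -3 — conjugate base of a strong mineral acid
HCOO⁻: pKₐ(HCOOH) ≈ 3.8 — resonance-stabilised carboxylate
p-O₂N–C₆H₄–O⁻: pKₐ(p-nitrophenol) ≈ 7.2
RS⁻: pKₐ(RSH (a thiol)) ≈ 10.5 — moderately basic; rarely leaves without activation
CH₃O⁻: pKₐ(CH₃OH) ≈ 15.5 — strong base; alkoxides do not leave unassisted
H⁻: pKₐ(H₂) ≈ 36 — extremely strong base; leaves only in special hydride-transfer contexts
Listed from poorest to best leaving group as asked.

H⁻ < CH₃O⁻ < RS⁻ < p-O₂N–C₆H₄–O⁻ < HCOO⁻ < HSO₄⁻ < N₂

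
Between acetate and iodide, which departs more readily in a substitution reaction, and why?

iodide

iodide is the better leaving group.
pKₐ(HI) ≈ -10 versus pKₐ(CH₃COOH) ≈ 4.8: iodide is the much weaker base.
Large, highly polarisable; very weak base.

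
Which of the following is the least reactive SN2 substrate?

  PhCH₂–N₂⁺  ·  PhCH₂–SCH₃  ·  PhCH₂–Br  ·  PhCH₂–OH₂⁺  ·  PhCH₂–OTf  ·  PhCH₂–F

PhCH₂–SCH₃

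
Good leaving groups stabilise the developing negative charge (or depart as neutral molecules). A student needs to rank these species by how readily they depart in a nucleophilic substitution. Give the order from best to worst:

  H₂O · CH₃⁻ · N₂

N₂ > H₂O > CH₃⁻

The more stable X⁻ (or X) is on its own — i.e. the weaker a base it is — the better a leaving group it makes.
N₂: no meaningful conjugate acid; N₂ departs as an exceptionally stable neutral molecule
H₂O: pKₐ(H₃O⁺) ≈ -1.7
CH₃⁻: pKₐ(CH₄) ≈ 48 — unstabilised carbanion; the worst conceivable leaving group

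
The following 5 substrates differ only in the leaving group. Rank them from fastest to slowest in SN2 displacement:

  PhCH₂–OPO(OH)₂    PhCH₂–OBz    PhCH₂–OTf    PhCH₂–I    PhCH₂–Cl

Same R in every case — rank the leaving groups.
Leaving-group ability tracks the stability of the departed species; conjugate-acid pKₐ is the usual yardstick (lower pKₐ → better LG).
PhCH₂–OTf loses OTf⁻: pKₐ(CF₃SO₃H (triflic acid)) ≈ -14
PhCH₂–I loses I⁻: pKₐ(HI) ≈ -10
PhCH₂–Cl loses Cl⁻: pKₐ(HCl) ≈ -7
PhCH₂–OPO(OH)₂ loses H₂PO₄⁻: pKₐ(H₃PO₄) ≈ 2.1
PhCH₂–OBz loses PhCOO⁻: pKₐ(C₆H₅COOH) ≈ 4.2

PhCH₂–OTf > PhCH₂–I > PhCH₂–Cl > PhCH₂–OPO(OH)₂ > PhCH₂–OBz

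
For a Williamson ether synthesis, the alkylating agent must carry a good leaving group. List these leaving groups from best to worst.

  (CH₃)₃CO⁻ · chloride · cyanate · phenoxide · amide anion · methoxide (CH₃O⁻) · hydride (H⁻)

Leaving-group ability tracks the stability of the departed species; conjugate-acid pKₐ is the usual yardstick (lower pKₐ → better LG).
chloride: pKₐ(HCl) ≈ -7 — moderately weak base
cyanate: pKₐ(HOCN) ≈ 3.5 — resonance between N and O
phenoxide: pKₐ(C₆H₅OH (phenol)) ≈ 10
methoxide (CH₃O⁻): pKₐ(CH₃OH) ≈ 15.5 — strong base; alkoxides do not leave unassisted
(CH₃)₃CO⁻: pKₐ(t-BuOH) ≈ 18 — bulky, strongly basic alkoxide
hydride (H⁻): pKₐ(H₂) ≈ 36
amide anion: pKₐ(NH₃) ≈ 38 — extremely strong base; never a leaving group

chloride > cyanate > phenoxide > methoxide (CH₃O⁻) > (CH₃)₃CO⁻ > hydride (H⁻) > amide anion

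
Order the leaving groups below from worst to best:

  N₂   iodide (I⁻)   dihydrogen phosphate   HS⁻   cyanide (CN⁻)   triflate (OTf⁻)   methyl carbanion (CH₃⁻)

A good leaving group is a weak base: the lower the pKₐ of its conjugate acid, the more readily it departs.
N₂: no meaningful conjugate acid; N₂ departs as an exceptionally stable neutral molecule
triflate (OTf⁻): pKₐ(CF₃SO₃H (triflic acid)) ≈ -14 — charge spread over three oxygens and a CF₃ group; the premier leaving group in synthesis
iodide (I⁻): pKₐ(HI) ≈ -10 — large, highly polarisable; very weak base
dihydrogen phosphate: pKₐ(H₃PO₄) ≈ 2.1 — moderate base; biological leaving group after further activation
HS⁻: pKₐ(H₂S) ≈ 7 — larger and more polarisable than the oxygen analogue
cyanide (CN⁻): pKₐ(HCN) ≈ 9.2
methyl carbanion (CH₃⁻): pKₐ(CH₄) ≈ 48 — unstabilised carbanion; the worst conceivable leaving group
Listed from poorest to best leaving group as asked.

methyl carbanion (CH₃⁻) < cyanide (CN⁻) < HS⁻ < dihydrogen phosphate < iodide (I⁻) < triflate (OTf⁻) < N₂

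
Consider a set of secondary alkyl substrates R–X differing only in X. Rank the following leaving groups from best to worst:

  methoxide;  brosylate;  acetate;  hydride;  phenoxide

brosylate > acetate > phenoxide > methoxide > hydride

A good leaving group is a weak base: the lower the pKₐ of its conjugate acid, the more readily it departs.
brosylate: pKₐ(p-BrC₆H₄SO₃H) ≈ -2.8
acetate: pKₐ(CH₃COOH) ≈ 4.8
phenoxide: pKₐ(C₆H₅OH (phenol)) ≈ 10
methoxide: pKₐ(CH₃OH) ≈ 15.5
hydride: pKₐ(H₂) ≈ 36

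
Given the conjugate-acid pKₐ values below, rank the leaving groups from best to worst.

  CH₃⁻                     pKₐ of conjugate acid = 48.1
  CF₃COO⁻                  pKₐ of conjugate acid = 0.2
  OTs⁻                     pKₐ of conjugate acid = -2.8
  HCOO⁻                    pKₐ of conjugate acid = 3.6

Lower conjugate-acid pKₐ ⇒ weaker base ⇒ better leaving group.
Sorting by the given values: OTs⁻ (-2.8), CF₃COO⁻ (0.2), HCOO⁻ (3.6), CH₃⁻ (48.1).

OTs⁻ > CF₃COO⁻ > HCOO⁻ > CH₃⁻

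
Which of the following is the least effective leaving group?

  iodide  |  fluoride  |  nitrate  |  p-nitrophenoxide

The more stable X⁻ (or X) is on its own — i.e. the weaker a base it is — the better a leaving group it makes.
iodide: pKₐ(HI) ≈ -10
nitrate: pKₐ(HNO₃) ≈ -1.3
fluoride: pKₐ(HF) ≈ 3.2
p-nitrophenoxide: pKₐ(p-nitrophenol) ≈ 7.2

p-nitrophenoxide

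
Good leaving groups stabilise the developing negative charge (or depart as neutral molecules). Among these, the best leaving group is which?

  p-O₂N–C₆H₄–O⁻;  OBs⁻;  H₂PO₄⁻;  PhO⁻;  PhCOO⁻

A good leaving group is a weak base: the lower the pKₐ of its conjugate acid, the more readily it departs.
OBs⁻: pKₐ(p-BrC₆H₄SO₃H) ≈ -2.8
H₂PO₄⁻: pKₐ(H₃PO₄) ≈ 2.1
PhCOO⁻: pKₐ(C₆H₅COOH) ≈ 4.2
p-O₂N–C₆H₄–O⁻: pKₐ(p-nitrophenol) ≈ 7.2
PhO⁻: pKₐ(C₆H₅OH (phenol)) ≈ 10

OBs⁻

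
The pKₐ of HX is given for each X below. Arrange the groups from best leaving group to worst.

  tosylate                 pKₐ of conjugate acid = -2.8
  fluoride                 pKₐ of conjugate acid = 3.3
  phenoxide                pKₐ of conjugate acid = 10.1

tosylate > fluoride > phenoxide

Lower conjugate-acid pKₐ ⇒ weaker base ⇒ better leaving group.
Sorting by the given values: tosylate (-2.8), fluoride (3.3), phenoxide (10.1).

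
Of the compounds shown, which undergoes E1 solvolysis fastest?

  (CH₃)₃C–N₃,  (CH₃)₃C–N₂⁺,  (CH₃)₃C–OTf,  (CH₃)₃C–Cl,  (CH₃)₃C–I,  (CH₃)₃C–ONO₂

The skeletons are identical, so relative rate is governed entirely by leaving-group ability.
Leaving-group ability tracks the stability of the departed species; conjugate-acid pKₐ is the usual yardstick (lower pKₐ → better LG).
(CH₃)₃C–N₂⁺ loses N₂: no meaningful conjugate acid; N₂ departs as an exceptionally stable neutral molecule
(CH₃)₃C–OTf loses OTf⁻: pKₐ(CF₃SO₃H (triflic acid)) ≈ -14
(CH₃)₃C–I loses I⁻: pKₐ(HI) ≈ -10
(CH₃)₃C–Cl loses Cl⁻: pKₐ(HCl) ≈ -7
(CH₃)₃C–ONO₂ loses NO₃⁻: pKₐ(HNO₃) ≈ -1.3
(CH₃)₃C–N₃ loses N₃⁻: pKₐ(HN₃) ≈ 4.7

(CH₃)₃C–N₂⁺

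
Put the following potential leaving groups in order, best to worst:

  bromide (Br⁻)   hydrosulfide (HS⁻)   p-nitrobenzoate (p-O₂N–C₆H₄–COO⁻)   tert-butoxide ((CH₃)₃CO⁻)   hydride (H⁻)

A good leaving group is a weak base: the lower the pKₐ of its conjugate acid, the more readily it departs.
bromide (Br⁻): pKₐ(HBr) ≈ -9 — weak base; good leaving group
p-nitrobenzoate (p-O₂N–C₆H₄–COO⁻): pKₐ(p-nitrobenzoic acid) ≈ 3.4 — electron-withdrawing nitro group stabilises the carboxylate
hydrosulfide (HS⁻): pKₐ(H₂S) ≈ 7
tert-butoxide ((CH₃)₃CO⁻): pKₐ(t-BuOH) ≈ 18 — bulky, strongly basic alkoxide
hydride (H⁻): pKₐ(H₂) ≈ 36 — extremely strong base; leaves only in special hydride-transfer contexts

bromide (Br⁻) > p-nitrobenzoate (p-O₂N–C₆H₄–COO⁻) > hydrosulfide (HS⁻) > tert-butoxide ((CH₃)₃CO⁻) > hydride (H⁻)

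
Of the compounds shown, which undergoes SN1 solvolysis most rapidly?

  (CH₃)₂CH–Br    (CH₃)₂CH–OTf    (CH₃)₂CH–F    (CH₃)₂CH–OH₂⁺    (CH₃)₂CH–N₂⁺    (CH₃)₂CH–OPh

With the same alkyl group throughout, only the leaving group differentiates the rates.
The more stable X⁻ (or X) is on its own — i.e. the weaker a base it is — the better a leaving group it makes.
(CH₃)₂CH–N₂⁺ loses N₂: no meaningful conjugate acid; N₂ departs as an exceptionally stable neutral molecule
(CH₃)₂CH–OTf loses OTf⁻: pKₐ(CF₃SO₃H (triflic acid)) ≈ -14
(CH₃)₂CH–Br loses Br⁻: pKₐ(HBr) ≈ -9
(CH₃)₂CH–OH₂⁺ loses H₂O: pKₐ(H₃O⁺) ≈ -1.7
(CH₃)₂CH–F loses F⁻: pKₐ(HF) ≈ 3.2
(CH₃)₂CH–OPh loses PhO⁻: pKₐ(C₆H₅OH (phenol)) ≈ 10

(CH₃)₂CH–N₂⁺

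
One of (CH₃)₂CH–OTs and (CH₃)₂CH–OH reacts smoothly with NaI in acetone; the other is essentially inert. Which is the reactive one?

From (CH₃)₂CH–OH the departing group would be OH⁻ (pKₐ(H₂O) ≈ 15.7). Strong base; essentially never leaves without prior activation.
From (CH₃)₂CH–OTs the leaving group is OTs⁻ (pKₐ(p-CH₃C₆H₄SO₃H (TsOH)) ≈ -2.8). Resonance-delocalised arenesulfonate.
(In practice (CH₃)₂CH–OTs is made from (CH₃)₂CH–OH by treatment with TsCl / pyridine, converting the hydroxyl into a tosylate.)

(CH₃)₂CH–OTs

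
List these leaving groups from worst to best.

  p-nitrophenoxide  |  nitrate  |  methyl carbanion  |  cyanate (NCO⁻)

methyl carbanion < p-nitrophenoxide < cyanate (NCO⁻) < nitrate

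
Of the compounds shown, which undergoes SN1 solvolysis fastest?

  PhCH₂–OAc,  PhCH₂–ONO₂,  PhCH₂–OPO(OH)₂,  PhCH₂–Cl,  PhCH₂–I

PhCH₂–I

The skeletons are identical, so relative rate is governed entirely by leaving-group ability.
A good leaving group is a weak base: the lower the pKₐ of its conjugate acid, the more readily it departs.
PhCH₂–I loses I⁻: pKₐ(HI) ≈ -10
PhCH₂–Cl loses Cl⁻: pKₐ(HCl) ≈ -7
PhCH₂–ONO₂ loses NO₃⁻: pKₐ(HNO₃) ≈ -1.3
PhCH₂–OPO(OH)₂ loses H₂PO₄⁻: pKₐ(H₃PO₄) ≈ 2.1
PhCH₂–OAc loses AcO⁻: pKₐ(CH₃COOH) ≈ 4.8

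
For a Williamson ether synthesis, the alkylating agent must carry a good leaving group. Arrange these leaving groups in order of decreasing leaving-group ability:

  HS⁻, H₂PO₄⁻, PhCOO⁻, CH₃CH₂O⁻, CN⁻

H₂PO₄⁻: pKₐ(H₃PO₄) ≈ 2.1
PhCOO⁻: pKₐ(C₆H₅COOH) ≈ 4.2
HS⁻: pKₐ(H₂S) ≈ 7
CN⁻: pKₐ(HCN) ≈ 9.2
CH₃CH₂O⁻: pKₐ(CH₃CH₂OH) ≈ 16

H₂PO₄⁻ > PhCOO⁻ > HS⁻ > CN⁻ > CH₃CH₂O⁻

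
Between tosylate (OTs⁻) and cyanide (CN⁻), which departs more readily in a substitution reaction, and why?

tosylate (OTs⁻) is the better leaving group.
pKₐ(p-CH₃C₆H₄SO₃H (TsOH)) ≈ -2.8 versus pKₐ(HCN) ≈ 9.2: tosylate (OTs⁻) is the much weaker base.
Resonance-delocalised arenesulfonate.

tosylate (OTs⁻)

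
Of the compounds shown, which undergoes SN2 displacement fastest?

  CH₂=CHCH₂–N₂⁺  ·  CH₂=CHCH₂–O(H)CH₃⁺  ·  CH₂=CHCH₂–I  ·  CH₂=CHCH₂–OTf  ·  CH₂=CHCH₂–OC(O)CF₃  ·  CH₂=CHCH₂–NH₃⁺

CH₂=CHCH₂–N₂⁺

Identical carbon frameworks mean the comparison reduces to leaving-group quality.
Leaving-group ability tracks the stability of the departed species; conjugate-acid pKₐ is the usual yardstick (lower pKₐ → better LG).
CH₂=CHCH₂–N₂⁺ loses N₂: no meaningful conjugate acid; N₂ departs as an exceptionally stable neutral molecule
CH₂=CHCH₂–OTf loses OTf⁻: pKₐ(CF₃SO₃H (triflic acid)) ≈ -14
CH₂=CHCH₂–I loses I⁻: pKₐ(HI) ≈ -10
CH₂=CHCH₂–O(H)CH₃⁺ loses R'OH: pKₐ(R'OH₂⁺) ≈ -2.4
CH₂=CHCH₂–OC(O)CF₃ loses CF₃COO⁻: pKₐ(CF₃COOH) ≈ 0.2
CH₂=CHCH₂–NH₃⁺ loses NH₃: pKₐ(NH₄⁺) ≈ 9.2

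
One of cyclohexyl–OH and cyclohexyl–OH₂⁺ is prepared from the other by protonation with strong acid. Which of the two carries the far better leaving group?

cyclohexyl–OH₂⁺

From cyclohexyl–OH the departing group would be OH⁻ (pKₐ(H₂O) ≈ 15.7). Strong base; essentially never leaves without prior activation.
From cyclohexyl–OH₂⁺ the leaving group is H₂O (pKₐ(H₃O⁺) ≈ -1.7). Neutral; leaves from a protonated alcohol (R–OH₂⁺).
Protonation with strong acid works by converting the leaving group from hydroxide to neutral water, making cyclohexyl–OH₂⁺ enormously more reactive.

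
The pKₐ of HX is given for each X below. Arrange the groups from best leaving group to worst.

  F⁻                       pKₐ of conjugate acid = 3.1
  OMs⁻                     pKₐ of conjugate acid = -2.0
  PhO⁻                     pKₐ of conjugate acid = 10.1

Lower conjugate-acid pKₐ ⇒ weaker base ⇒ better leaving group.
Sorting by the given values: OMs⁻ (-2.0), F⁻ (3.1), PhO⁻ (10.1).

OMs⁻ > F⁻ > PhO⁻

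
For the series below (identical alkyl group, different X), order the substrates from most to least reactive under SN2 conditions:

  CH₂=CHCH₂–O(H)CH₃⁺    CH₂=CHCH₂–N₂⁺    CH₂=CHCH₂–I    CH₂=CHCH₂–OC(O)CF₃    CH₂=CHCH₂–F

The skeletons are identical, so relative rate is governed entirely by leaving-group ability.
Leaving-group ability tracks the stability of the departed species; conjugate-acid pKₐ is the usual yardstick (lower pKₐ → better LG).
CH₂=CHCH₂–N₂⁺ loses N₂: no meaningful conjugate acid; N₂ departs as an exceptionally stable neutral molecule
CH₂=CHCH₂–I loses I⁻: pKₐ(HI) ≈ -10
CH₂=CHCH₂–O(H)CH₃⁺ loses R'OH: pKₐ(R'OH₂⁺) ≈ -2.4
CH₂=CHCH₂–OC(O)CF₃ loses CF₃COO⁻: pKₐ(CF₃COOH) ≈ 0.2
CH₂=CHCH₂–F loses F⁻: pKₐ(HF) ≈ 3.2

CH₂=CHCH₂–N₂⁺ > CH₂=CHCH₂–I > CH₂=CHCH₂–O(H)CH₃⁺ > CH₂=CHCH₂–OC(O)CF₃ > CH₂=CHCH₂–F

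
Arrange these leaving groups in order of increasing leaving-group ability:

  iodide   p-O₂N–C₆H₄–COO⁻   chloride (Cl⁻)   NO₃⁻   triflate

p-O₂N–C₆H₄–COO⁻ < NO₃⁻ < chloride (Cl⁻) < iodide < triflate

triflate: pKₐ(CF₃SO₃H (triflic acid)) ≈ -14
iodide: pKₐ(HI) ≈ -10
chloride (Cl⁻): pKₐ(HCl) ≈ -7
NO₃⁻: pKₐ(HNO₃) ≈ -1.3
p-O₂N–C₆H₄–COO⁻: pKₐ(p-nitrobenzoic acid) ≈ 3.4
The question asks for worst first, so the sequence is read in increasing leaving-group ability.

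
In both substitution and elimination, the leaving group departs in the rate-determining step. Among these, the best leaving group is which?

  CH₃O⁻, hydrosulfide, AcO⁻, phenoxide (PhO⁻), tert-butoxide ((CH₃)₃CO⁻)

AcO⁻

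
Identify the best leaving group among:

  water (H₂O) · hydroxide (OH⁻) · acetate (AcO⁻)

water (H₂O)

Rank by basicity of the departing species: weakest base leaves most easily.
water (H₂O): pKₐ(H₃O⁺) ≈ -1.7
acetate (AcO⁻): pKₐ(CH₃COOH) ≈ 4.8
hydroxide (OH⁻): pKₐ(H₂O) ≈ 15.7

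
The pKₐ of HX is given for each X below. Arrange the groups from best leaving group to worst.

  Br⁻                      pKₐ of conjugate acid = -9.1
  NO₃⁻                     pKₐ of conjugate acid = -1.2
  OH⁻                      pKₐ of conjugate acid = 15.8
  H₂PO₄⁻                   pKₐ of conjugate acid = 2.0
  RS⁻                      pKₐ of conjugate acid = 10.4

Br⁻ > NO₃⁻ > H₂PO₄⁻ > RS⁻ > OH⁻

Lower conjugate-acid pKₐ ⇒ weaker base ⇒ better leaving group.
Sorting by the given values: Br⁻ (-9.1), NO₃⁻ (-1.2), H₂PO₄⁻ (2.0), RS⁻ (10.4), OH⁻ (15.8).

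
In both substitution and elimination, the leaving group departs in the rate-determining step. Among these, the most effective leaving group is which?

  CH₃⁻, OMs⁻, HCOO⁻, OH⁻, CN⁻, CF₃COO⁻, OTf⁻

Leaving-group ability tracks the stability of the departed species; conjugate-acid pKₐ is the usual yardstick (lower pKₐ → better LG).
OTf⁻: pKₐ(CF₃SO₃H (triflic acid)) ≈ -14
OMs⁻: pKₐ(CH₃SO₃H (MsOH)) ≈ -1.9
CF₃COO⁻: pKₐ(CF₃COOH) ≈ 0.2
HCOO⁻: pKₐ(HCOOH) ≈ 3.8
CN⁻: pKₐ(HCN) ≈ 9.2
OH⁻: pKₐ(H₂O) ≈ 15.7
CH₃⁻: pKₐ(CH₄) ≈ 48

OTf⁻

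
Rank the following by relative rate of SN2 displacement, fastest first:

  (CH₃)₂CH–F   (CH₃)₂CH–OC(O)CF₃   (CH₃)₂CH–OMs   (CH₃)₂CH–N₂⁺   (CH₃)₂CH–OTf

With the same alkyl group throughout, only the leaving group differentiates the rates.
A good leaving group is a weak base: the lower the pKₐ of its conjugate acid, the more readily it departs.
(CH₃)₂CH–N₂⁺ loses N₂: no meaningful conjugate acid; N₂ departs as an exceptionally stable neutral molecule
(CH₃)₂CH–OTf loses OTf⁻: pKₐ(CF₃SO₃H (triflic acid)) ≈ -14
(CH₃)₂CH–OMs loses OMs⁻: pKₐ(CH₃SO₃H (MsOH)) ≈ -1.9
(CH₃)₂CH–OC(O)CF₃ loses CF₃COO⁻: pKₐ(CF₃COOH) ≈ 0.2
(CH₃)₂CH–F loses F⁻: pKₐ(HF) ≈ 3.2

(CH₃)₂CH–N₂⁺ > (CH₃)₂CH–OTf > (CH₃)₂CH–OMs > (CH₃)₂CH–OC(O)CF₃ > (CH₃)₂CH–F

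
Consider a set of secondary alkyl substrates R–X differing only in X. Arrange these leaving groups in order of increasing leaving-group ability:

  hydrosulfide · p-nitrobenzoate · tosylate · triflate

hydrosulfide < p-nitrobenzoate < tosylate < triflate

triflate: pKₐ(CF₃SO₃H (triflic acid)) ≈ -14
tosylate: pKₐ(p-CH₃C₆H₄SO₃H (TsOH)) ≈ -2.8 — resonance-delocalised arenesulfonate
p-nitrobenzoate: pKₐ(p-nitrobenzoic acid) ≈ 3.4 — electron-withdrawing nitro group stabilises the carboxylate
hydrosulfide: pKₐ(H₂S) ≈ 7 — larger and more polarisable than the oxygen analogue
The question asks for worst first, so the sequence is read in increasing leaving-group ability.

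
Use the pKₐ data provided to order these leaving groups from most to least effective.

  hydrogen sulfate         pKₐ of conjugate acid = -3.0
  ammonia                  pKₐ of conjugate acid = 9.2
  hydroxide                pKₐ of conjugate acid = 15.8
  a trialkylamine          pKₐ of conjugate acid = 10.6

Lower conjugate-acid pKₐ ⇒ weaker base ⇒ better leaving group.
Sorting by the given values: hydrogen sulfate (-3.0), ammonia (9.2), a trialkylamine (10.6), hydroxide (15.8).

hydrogen sulfate > ammonia > a trialkylamine > hydroxide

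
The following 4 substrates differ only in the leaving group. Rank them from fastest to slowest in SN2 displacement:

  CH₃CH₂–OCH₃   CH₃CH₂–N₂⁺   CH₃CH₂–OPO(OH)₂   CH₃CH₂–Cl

CH₃CH₂–N₂⁺ > CH₃CH₂–Cl > CH₃CH₂–OPO(OH)₂ > CH₃CH₂–OCH₃

Same R in every case — rank the leaving groups.
Rank by basicity of the departing species: weakest base leaves most easily.
CH₃CH₂–N₂⁺ loses N₂: no meaningful conjugate acid; N₂ departs as an exceptionally stable neutral molecule
CH₃CH₂–Cl loses Cl⁻: pKₐ(HCl) ≈ -7
CH₃CH₂–OPO(OH)₂ loses H₂PO₄⁻: pKₐ(H₃PO₄) ≈ 2.1
CH₃CH₂–OCH₃ loses CH₃O⁻: pKₐ(CH₃OH) ≈ 15.5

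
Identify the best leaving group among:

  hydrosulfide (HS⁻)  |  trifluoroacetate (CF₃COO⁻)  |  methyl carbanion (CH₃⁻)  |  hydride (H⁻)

trifluoroacetate (CF₃COO⁻): pKₐ(CF₃COOH) ≈ 0.2
hydrosulfide (HS⁻): pKₐ(H₂S) ≈ 7
hydride (H⁻): pKₐ(H₂) ≈ 36
methyl carbanion (CH₃⁻): pKₐ(CH₄) ≈ 48

trifluoroacetate (CF₃COO⁻)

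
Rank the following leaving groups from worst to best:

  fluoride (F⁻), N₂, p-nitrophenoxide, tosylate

Leaving-group ability tracks the stability of the departed species; conjugate-acid pKₐ is the usual yardstick (lower pKₐ → better LG).
N₂: no meaningful conjugate acid; N₂ departs as an exceptionally stable neutral molecule
tosylate: pKₐ(p-CH₃C₆H₄SO₃H (TsOH)) ≈ -2.8
fluoride (F⁻): pKₐ(HF) ≈ 3.2
p-nitrophenoxide: pKₐ(p-nitrophenol) ≈ 7.2
Listed from poorest to best leaving group as asked.

p-nitrophenoxide < fluoride (F⁻) < tosylate < N₂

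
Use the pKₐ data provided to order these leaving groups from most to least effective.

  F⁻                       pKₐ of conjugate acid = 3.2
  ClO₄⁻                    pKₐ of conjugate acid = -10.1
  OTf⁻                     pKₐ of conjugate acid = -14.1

OTf⁻ > ClO₄⁻ > F⁻

Lower conjugate-acid pKₐ ⇒ weaker base ⇒ better leaving group.
Sorting by the given values: OTf⁻ (-14.1), ClO₄⁻ (-10.1), F⁻ (3.2).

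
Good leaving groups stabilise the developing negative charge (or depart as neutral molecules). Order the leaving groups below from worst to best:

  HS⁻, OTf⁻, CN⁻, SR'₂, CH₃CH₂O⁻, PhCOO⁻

CH₃CH₂O⁻ < CN⁻ < HS⁻ < PhCOO⁻ < SR'₂ < OTf⁻

Rank by basicity of the departing species: weakest base leaves most easily.
OTf⁻: pKₐ(CF₃SO₃H (triflic acid)) ≈ -14
SR'₂: pKₐ(R'₂SH⁺) ≈ -7 — neutral; leaves from a sulfonium salt (R–SR'₂⁺)
PhCOO⁻: pKₐ(C₆H₅COOH) ≈ 4.2
HS⁻: pKₐ(H₂S) ≈ 7
CN⁻: pKₐ(HCN) ≈ 9.2 — sp carbon stabilises the charge somewhat, but still a poor LG
CH₃CH₂O⁻: pKₐ(CH₃CH₂OH) ≈ 16 — strong base; alkoxides do not leave unassisted
Listed from poorest to best leaving group as asked.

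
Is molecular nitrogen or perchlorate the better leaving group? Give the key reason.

molecular nitrogen

molecular nitrogen is the better leaving group.
N₂ is the ultimate leaving group — it departs as an exceptionally stable neutral molecule, whereas perchlorate (pKₐ(HClO₄) ≈ -10) is far more basic.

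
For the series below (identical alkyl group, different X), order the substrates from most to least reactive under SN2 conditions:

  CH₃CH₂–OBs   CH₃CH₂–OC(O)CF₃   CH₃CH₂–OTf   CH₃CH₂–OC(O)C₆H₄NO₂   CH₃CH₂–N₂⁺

The skeletons are identical, so relative rate is governed entirely by leaving-group ability.
A good leaving group is a weak base: the lower the pKₐ of its conjugate acid, the more readily it departs.
CH₃CH₂–N₂⁺ loses N₂: no meaningful conjugate acid; N₂ departs as an exceptionally stable neutral molecule
CH₃CH₂–OTf loses OTf⁻: pKₐ(CF₃SO₃H (triflic acid)) ≈ -14
CH₃CH₂–OBs loses OBs⁻: pKₐ(p-BrC₆H₄SO₃H) ≈ -2.8
CH₃CH₂–OC(O)CF₃ loses CF₃COO⁻: pKₐ(CF₃COOH) ≈ 0.2
CH₃CH₂–OC(O)C₆H₄NO₂ loses p-O₂N–C₆H₄–COO⁻: pKₐ(p-nitrobenzoic acid) ≈ 3.4

CH₃CH₂–N₂⁺ > CH₃CH₂–OTf > CH₃CH₂–OBs > CH₃CH₂–OC(O)CF₃ > CH₃CH₂–OC(O)C₆H₄NO₂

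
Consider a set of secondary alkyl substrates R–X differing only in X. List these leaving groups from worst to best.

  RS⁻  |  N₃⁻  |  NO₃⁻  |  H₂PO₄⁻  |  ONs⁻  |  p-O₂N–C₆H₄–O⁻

ONs⁻: pKₐ(p-O₂NC₆H₄SO₃H) ≈ -3.5
NO₃⁻: pKₐ(HNO₃) ≈ -1.3
H₂PO₄⁻: pKₐ(H₃PO₄) ≈ 2.1
N₃⁻: pKₐ(HN₃) ≈ 4.7
p-O₂N–C₆H₄–O⁻: pKₐ(p-nitrophenol) ≈ 7.2
RS⁻: pKₐ(RSH (a thiol)) ≈ 10.5
Reversing gives the worst-to-best order requested.

RS⁻ < p-O₂N–C₆H₄–O⁻ < N₃⁻ < H₂PO₄⁻ < NO₃⁻ < ONs⁻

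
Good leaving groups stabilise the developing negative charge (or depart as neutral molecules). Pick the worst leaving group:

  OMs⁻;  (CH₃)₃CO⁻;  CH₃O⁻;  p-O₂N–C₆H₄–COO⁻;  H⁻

OMs⁻: pKₐ(CH₃SO₃H (MsOH)) ≈ -1.9
p-O₂N–C₆H₄–COO⁻: pKₐ(p-nitrobenzoic acid) ≈ 3.4
CH₃O⁻: pKₐ(CH₃OH) ≈ 15.5
(CH₃)₃CO⁻: pKₐ(t-BuOH) ≈ 18
H⁻: pKₐ(H₂) ≈ 36

H⁻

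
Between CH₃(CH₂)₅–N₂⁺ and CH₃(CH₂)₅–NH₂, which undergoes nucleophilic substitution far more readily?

CH₃(CH₂)₅–N₂⁺

From CH₃(CH₂)₅–NH₂ the departing group would be NH₂⁻ (pKₐ(NH₃) ≈ 38). Extremely strong base; never a leaving group.
From CH₃(CH₂)₅–N₂⁺ the leaving group is N₂ (no meaningful conjugate acid; N₂ departs as an exceptionally stable neutral molecule).
(In practice CH₃(CH₂)₅–N₂⁺ is made from CH₃(CH₂)₅–NH₂ by diazotisation (NaNO₂ / HCl, 0 °C), generating a diazonium salt that expels N₂.)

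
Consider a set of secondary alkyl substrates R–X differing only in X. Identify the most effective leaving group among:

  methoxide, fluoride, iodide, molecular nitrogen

molecular nitrogen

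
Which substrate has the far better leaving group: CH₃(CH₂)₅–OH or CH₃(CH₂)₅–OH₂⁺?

From CH₃(CH₂)₅–OH the departing group would be OH⁻ (pKₐ(H₂O) ≈ 15.7). Strong base; essentially never leaves without prior activation.
From CH₃(CH₂)₅–OH₂⁺ the leaving group is H₂O (pKₐ(H₃O⁺) ≈ -1.7). Neutral; leaves from a protonated alcohol (R–OH₂⁺).
(In practice CH₃(CH₂)₅–OH₂⁺ is made from CH₃(CH₂)₅–OH by protonation with strong acid, converting the leaving group from hydroxide to neutral water.)

CH₃(CH₂)₅–OH₂⁺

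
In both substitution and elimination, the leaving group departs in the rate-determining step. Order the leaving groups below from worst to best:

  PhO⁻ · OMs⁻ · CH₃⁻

CH₃⁻ < PhO⁻ < OMs⁻

OMs⁻: pKₐ(CH₃SO₃H (MsOH)) ≈ -1.9 — resonance-delocalised alkanesulfonate
PhO⁻: pKₐ(C₆H₅OH (phenol)) ≈ 10 — resonance into the ring helps, but still a poor LG
CH₃⁻: pKₐ(CH₄) ≈ 48 — unstabilised carbanion; the worst conceivable leaving group
Listed from poorest to best leaving group as asked.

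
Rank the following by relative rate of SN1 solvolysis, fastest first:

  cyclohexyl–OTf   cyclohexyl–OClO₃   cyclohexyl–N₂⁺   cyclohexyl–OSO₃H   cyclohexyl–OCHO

cyclohexyl–N₂⁺ > cyclohexyl–OTf > cyclohexyl–OClO₃ > cyclohexyl–OSO₃H > cyclohexyl–OCHO

Identical carbon frameworks mean the comparison reduces to leaving-group quality.
A good leaving group is a weak base: the lower the pKₐ of its conjugate acid, the more readily it departs.
cyclohexyl–N₂⁺ loses N₂: no meaningful conjugate acid; N₂ departs as an exceptionally stable neutral molecule
cyclohexyl–OTf loses OTf⁻: pKₐ(CF₃SO₃H (triflic acid)) ≈ -14
cyclohexyl–OClO₃ loses ClO₄⁻: pKₐ(HClO₄) ≈ -10
cyclohexyl–OSO₃H loses HSO₄⁻: pKₐ(H₂SO₄) ≈ -3
cyclohexyl–OCHO loses HCOO⁻: pKₐ(HCOOH) ≈ 3.8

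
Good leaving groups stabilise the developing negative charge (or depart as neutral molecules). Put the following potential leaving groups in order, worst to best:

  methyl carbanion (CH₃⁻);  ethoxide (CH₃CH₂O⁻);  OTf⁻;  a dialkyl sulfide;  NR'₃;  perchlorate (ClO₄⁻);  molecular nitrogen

The more stable X⁻ (or X) is on its own — i.e. the weaker a base it is — the better a leaving group it makes.
molecular nitrogen: no meaningful conjugate acid; N₂ departs as an exceptionally stable neutral molecule
OTf⁻: pKₐ(CF₃SO₃H (triflic acid)) ≈ -14 — charge spread over three oxygens and a CF₃ group; the premier leaving group in synthesis
perchlorate (ClO₄⁻): pKₐ(HClO₄) ≈ -10 — extremely weak base; rarely used for safety reasons
a dialkyl sulfide: pKₐ(R'₂SH⁺) ≈ -7 — neutral; leaves from a sulfonium salt (R–SR'₂⁺)
NR'₃: pKₐ(R'₃NH⁺) ≈ 10.7 — neutral but still a fairly strong base; Hofmann-elimination LG
ethoxide (CH₃CH₂O⁻): pKₐ(CH₃CH₂OH) ≈ 16
methyl carbanion (CH₃⁻): pKₐ(CH₄) ≈ 48
Reversing gives the worst-to-best order requested.

methyl carbanion (CH₃⁻) < ethoxide (CH₃CH₂O⁻) < NR'₃ < a dialkyl sulfide < perchlorate (ClO₄⁻) < OTf⁻ < molecular nitrogen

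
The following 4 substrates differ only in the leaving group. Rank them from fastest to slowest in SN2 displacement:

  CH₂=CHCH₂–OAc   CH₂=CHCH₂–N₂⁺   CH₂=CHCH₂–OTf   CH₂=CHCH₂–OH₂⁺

CH₂=CHCH₂–N₂⁺ > CH₂=CHCH₂–OTf > CH₂=CHCH₂–OH₂⁺ > CH₂=CHCH₂–OAc

The skeletons are identical, so relative rate is governed entirely by leaving-group ability.
A good leaving group is a weak base: the lower the pKₐ of its conjugate acid, the more readily it departs.
CH₂=CHCH₂–N₂⁺ loses N₂: no meaningful conjugate acid; N₂ departs as an exceptionally stable neutral molecule
CH₂=CHCH₂–OTf loses OTf⁻: pKₐ(CF₃SO₃H (triflic acid)) ≈ -14
CH₂=CHCH₂–OH₂⁺ loses H₂O: pKₐ(H₃O⁺) ≈ -1.7
CH₂=CHCH₂–OAc loses AcO⁻: pKₐ(CH₃COOH) ≈ 4.8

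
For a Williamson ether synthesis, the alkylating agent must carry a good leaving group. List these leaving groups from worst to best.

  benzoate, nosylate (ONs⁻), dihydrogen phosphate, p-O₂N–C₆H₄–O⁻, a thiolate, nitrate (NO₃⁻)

Rank by basicity of the departing species: weakest base leaves most easily.
nosylate (ONs⁻): pKₐ(p-O₂NC₆H₄SO₃H) ≈ -3.5
nitrate (NO₃⁻): pKₐ(HNO₃) ≈ -1.3
dihydrogen phosphate: pKₐ(H₃PO₄) ≈ 2.1
benzoate: pKₐ(C₆H₅COOH) ≈ 4.2
p-O₂N–C₆H₄–O⁻: pKₐ(p-nitrophenol) ≈ 7.2
a thiolate: pKₐ(RSH (a thiol)) ≈ 10.5
The question asks for worst first, so the sequence is read in increasing leaving-group ability.

a thiolate < p-O₂N–C₆H₄–O⁻ < benzoate < dihydrogen phosphate < nitrate (NO₃⁻) < nosylate (ONs⁻)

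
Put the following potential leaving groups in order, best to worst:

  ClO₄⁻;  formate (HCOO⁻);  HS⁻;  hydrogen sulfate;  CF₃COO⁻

The more stable X⁻ (or X) is on its own — i.e. the weaker a base it is — the better a leaving group it makes.
ClO₄⁻: pKₐ(HClO₄) ≈ -10 — extremely weak base; rarely used for safety reasons
hydrogen sulfate: pKₐ(H₂SO₄) ≈ -3
CF₃COO⁻: pKₐ(CF₃COOH) ≈ 0.2 — strongly electron-withdrawing CF₃ stabilises the carboxylate
formate (HCOO⁻): pKₐ(HCOOH) ≈ 3.8 — resonance-stabilised carboxylate
HS⁻: pKₐ(H₂S) ≈ 7 — larger and more polarisable than the oxygen analogue

ClO₄⁻ > hydrogen sulfate > CF₃COO⁻ > formate (HCOO⁻) > HS⁻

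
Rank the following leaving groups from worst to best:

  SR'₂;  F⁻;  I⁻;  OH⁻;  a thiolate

OH⁻ < a thiolate < F⁻ < SR'₂ < I⁻

Leaving-group ability tracks the stability of the departed species; conjugate-acid pKₐ is the usual yardstick (lower pKₐ → better LG).
I⁻: pKₐ(HI) ≈ -10 — large, highly polarisable; very weak base
SR'₂: pKₐ(R'₂SH⁺) ≈ -7
F⁻: pKₐ(HF) ≈ 3.2 — small and strongly basic; the poor halide leaving group
a thiolate: pKₐ(RSH (a thiol)) ≈ 10.5 — moderately basic; rarely leaves without activation
OH⁻: pKₐ(H₂O) ≈ 15.7 — strong base; essentially never leaves without prior activation
Reversing gives the worst-to-best order requested.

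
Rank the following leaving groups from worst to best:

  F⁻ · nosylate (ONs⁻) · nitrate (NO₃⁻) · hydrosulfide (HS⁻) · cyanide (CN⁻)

nosylate (ONs⁻): pKₐ(p-O₂NC₆H₄SO₃H) ≈ -3.5 — p-nitro group further stabilises the sulfonate
nitrate (NO₃⁻): pKₐ(HNO₃) ≈ -1.3 — resonance-delocalised over three oxygens
F⁻: pKₐ(HF) ≈ 3.2
hydrosulfide (HS⁻): pKₐ(H₂S) ≈ 7 — larger and more polarisable than the oxygen analogue
cyanide (CN⁻): pKₐ(HCN) ≈ 9.2 — sp carbon stabilises the charge somewhat, but still a poor LG
The question asks for worst first, so the sequence is read in increasing leaving-group ability.

cyanide (CN⁻) < hydrosulfide (HS⁻) < F⁻ < nitrate (NO₃⁻) < nosylate (ONs⁻)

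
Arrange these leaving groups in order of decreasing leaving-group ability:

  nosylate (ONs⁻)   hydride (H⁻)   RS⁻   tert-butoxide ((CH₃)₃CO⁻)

nosylate (ONs⁻): pKₐ(p-O₂NC₆H₄SO₃H) ≈ -3.5
RS⁻: pKₐ(RSH (a thiol)) ≈ 10.5
tert-butoxide ((CH₃)₃CO⁻): pKₐ(t-BuOH) ≈ 18
hydride (H⁻): pKₐ(H₂) ≈ 36

nosylate (ONs⁻) > RS⁻ > tert-butoxide ((CH₃)₃CO⁻) > hydride (H⁻)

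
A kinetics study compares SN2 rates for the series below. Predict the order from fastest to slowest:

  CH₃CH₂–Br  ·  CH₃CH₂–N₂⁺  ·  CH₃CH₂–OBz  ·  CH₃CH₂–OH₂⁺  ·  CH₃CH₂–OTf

CH₃CH₂–N₂⁺ > CH₃CH₂–OTf > CH₃CH₂–Br > CH₃CH₂–OH₂⁺ > CH₃CH₂–OBz

With the same alkyl group throughout, only the leaving group differentiates the rates.
Rank by basicity of the departing species: weakest base leaves most easily.
CH₃CH₂–N₂⁺ loses N₂: no meaningful conjugate acid; N₂ departs as an exceptionally stable neutral molecule
CH₃CH₂–OTf loses OTf⁻: pKₐ(CF₃SO₃H (triflic acid)) ≈ -14
CH₃CH₂–Br loses Br⁻: pKₐ(HBr) ≈ -9
CH₃CH₂–OH₂⁺ loses H₂O: pKₐ(H₃O⁺) ≈ -1.7
CH₃CH₂–OBz loses PhCOO⁻: pKₐ(C₆H₅COOH) ≈ 4.2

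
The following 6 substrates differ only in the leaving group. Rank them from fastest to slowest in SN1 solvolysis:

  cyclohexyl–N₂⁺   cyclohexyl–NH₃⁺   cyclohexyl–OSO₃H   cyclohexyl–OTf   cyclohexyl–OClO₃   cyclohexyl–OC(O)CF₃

Identical carbon frameworks mean the comparison reduces to leaving-group quality.
Rank by basicity of the departing species: weakest base leaves most easily.
cyclohexyl–N₂⁺ loses N₂: no meaningful conjugate acid; N₂ departs as an exceptionally stable neutral molecule
cyclohexyl–OTf loses OTf⁻: pKₐ(CF₃SO₃H (triflic acid)) ≈ -14
cyclohexyl–OClO₃ loses ClO₄⁻: pKₐ(HClO₄) ≈ -10
cyclohexyl–OSO₃H loses HSO₄⁻: pKₐ(H₂SO₄) ≈ -3
cyclohexyl–OC(O)CF₃ loses CF₃COO⁻: pKₐ(CF₃COOH) ≈ 0.2
cyclohexyl–NH₃⁺ loses NH₃: pKₐ(NH₄⁺) ≈ 9.2

cyclohexyl–N₂⁺ > cyclohexyl–OTf > cyclohexyl–OClO₃ > cyclohexyl–OSO₃H > cyclohexyl–OC(O)CF₃ > cyclohexyl–NH₃⁺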